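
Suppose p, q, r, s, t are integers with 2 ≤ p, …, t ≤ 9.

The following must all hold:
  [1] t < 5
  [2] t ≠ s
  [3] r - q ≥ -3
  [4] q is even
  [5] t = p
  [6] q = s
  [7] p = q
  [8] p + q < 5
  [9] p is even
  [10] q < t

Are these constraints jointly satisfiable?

From constraints 5, 6, and 7, t = p = q = s, so t = s. But constraint 2 says t ≠ s. Contradiction.

Unsatisfiable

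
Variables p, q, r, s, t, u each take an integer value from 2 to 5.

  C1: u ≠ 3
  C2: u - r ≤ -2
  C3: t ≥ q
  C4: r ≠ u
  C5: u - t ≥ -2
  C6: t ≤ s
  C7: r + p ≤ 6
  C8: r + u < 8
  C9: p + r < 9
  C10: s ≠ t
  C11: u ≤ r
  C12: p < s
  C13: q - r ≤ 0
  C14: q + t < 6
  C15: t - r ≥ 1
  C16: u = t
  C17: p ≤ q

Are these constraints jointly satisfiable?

Constraints 2, 5, and 15 give r − u ≥ 2, u − t ≥ -2, t − r ≥ 1.
Adding all 3 inequalities: the left sides telescope to 0, and the right sides sum to 2 + (-2) + 1 = 1. So 0 ≥ 1, which is false.

Unsatisfiable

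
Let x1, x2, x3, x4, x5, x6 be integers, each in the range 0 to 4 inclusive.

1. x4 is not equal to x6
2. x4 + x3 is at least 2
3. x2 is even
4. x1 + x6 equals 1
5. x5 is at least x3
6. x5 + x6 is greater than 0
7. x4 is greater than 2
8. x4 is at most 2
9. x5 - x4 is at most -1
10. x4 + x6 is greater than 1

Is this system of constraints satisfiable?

From constraint 7: x4 ≥ 3. From constraint 8: x4 ≤ 2. But 2 < 3, so no value of x4 works.

Unsatisfiable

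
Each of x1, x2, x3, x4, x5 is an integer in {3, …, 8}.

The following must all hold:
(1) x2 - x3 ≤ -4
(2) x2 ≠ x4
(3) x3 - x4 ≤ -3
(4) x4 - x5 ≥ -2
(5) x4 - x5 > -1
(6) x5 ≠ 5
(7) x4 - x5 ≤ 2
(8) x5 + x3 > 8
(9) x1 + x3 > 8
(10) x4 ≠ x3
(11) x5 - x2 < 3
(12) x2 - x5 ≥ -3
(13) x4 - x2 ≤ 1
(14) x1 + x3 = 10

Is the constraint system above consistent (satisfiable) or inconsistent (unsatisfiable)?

Constraints 1, 3, 7, and 12 give x3 − x2 ≥ 4, x2 − x5 ≥ -3, x5 − x4 ≥ -2, x4 − x3 ≥ 3.
Adding all 4 inequalities: the left sides telescope to 0, and the right sides sum to 4 + (-3) + (-2) + 3 = 2. So 0 ≥ 2, which is false.

Unsatisfiable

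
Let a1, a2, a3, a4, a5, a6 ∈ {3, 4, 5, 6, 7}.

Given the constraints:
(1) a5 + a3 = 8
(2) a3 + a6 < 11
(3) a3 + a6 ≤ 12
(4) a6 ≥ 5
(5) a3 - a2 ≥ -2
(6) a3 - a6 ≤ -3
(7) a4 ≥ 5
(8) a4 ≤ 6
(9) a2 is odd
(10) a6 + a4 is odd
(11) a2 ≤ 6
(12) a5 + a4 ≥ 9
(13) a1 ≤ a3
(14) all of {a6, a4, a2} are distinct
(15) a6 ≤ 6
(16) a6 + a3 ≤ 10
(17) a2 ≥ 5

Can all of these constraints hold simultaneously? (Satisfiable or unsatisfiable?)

Unsatisfiable

Constraints 4, 7, 8, 11, 15, and 17 confine each of a6, a4, a2 to the 2 values {5, 6}.
Constraint 14 requires all 3 of them to be distinct, but only 2 values are available — impossible by the pigeonhole principle.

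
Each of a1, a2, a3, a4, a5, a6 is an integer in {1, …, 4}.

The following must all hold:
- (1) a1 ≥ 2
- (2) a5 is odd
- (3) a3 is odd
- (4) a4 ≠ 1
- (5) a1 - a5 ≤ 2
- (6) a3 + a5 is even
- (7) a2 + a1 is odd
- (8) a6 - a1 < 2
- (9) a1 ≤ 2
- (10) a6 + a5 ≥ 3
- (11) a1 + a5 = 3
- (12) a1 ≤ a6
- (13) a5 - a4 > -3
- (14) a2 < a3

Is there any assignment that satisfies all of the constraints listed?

One satisfying assignment is a1 = 2, a2 = 1, a3 = 3, a4 = 3, a5 = 1, a6 = 2.
For the less obvious constraints — constraint 5: a1 - a5 = 1; constraint 8: a6 - a1 = 0; constraint 10: a6 + a5 = 3 — and the others hold by inspection.

Satisfiable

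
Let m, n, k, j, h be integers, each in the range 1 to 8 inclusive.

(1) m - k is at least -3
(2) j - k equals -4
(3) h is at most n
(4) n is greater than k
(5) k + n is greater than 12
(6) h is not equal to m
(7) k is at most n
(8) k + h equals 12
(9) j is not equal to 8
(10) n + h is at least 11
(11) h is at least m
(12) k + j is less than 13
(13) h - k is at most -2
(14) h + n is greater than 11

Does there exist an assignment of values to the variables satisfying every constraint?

Satisfiable

One satisfying assignment is m = 4, n = 8, k = 7, j = 3, h = 5.
For the less obvious constraints — constraint 1: m - k = -3; constraint 2: j - k = -4 — and the others hold by inspection.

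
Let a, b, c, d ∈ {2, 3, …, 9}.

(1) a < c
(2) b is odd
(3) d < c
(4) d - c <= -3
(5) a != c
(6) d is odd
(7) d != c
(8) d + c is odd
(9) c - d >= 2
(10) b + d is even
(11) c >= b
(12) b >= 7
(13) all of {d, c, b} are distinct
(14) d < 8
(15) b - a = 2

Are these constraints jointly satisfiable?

Satisfiable

Try a = 5, b = 7, c = 8, d = 5.
Check constraint 4: d - c = -3; constraint 9: c - d = 3; constraint 15: b - a = 2. The remaining constraints are straightforward to verify.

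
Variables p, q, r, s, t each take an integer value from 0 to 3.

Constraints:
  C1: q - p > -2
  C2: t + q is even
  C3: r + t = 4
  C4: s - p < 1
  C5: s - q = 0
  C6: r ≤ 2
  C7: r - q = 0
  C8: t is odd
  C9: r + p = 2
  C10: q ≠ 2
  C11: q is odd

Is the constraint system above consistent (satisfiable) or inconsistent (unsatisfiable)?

Satisfiable

Setting (p, q, r, s, t) = (1, 1, 1, 1, 3) satisfies everything: constraint 1: q - p = 0; constraint 3: r + t = 4; constraint 4: s - p = 0, and the others follow.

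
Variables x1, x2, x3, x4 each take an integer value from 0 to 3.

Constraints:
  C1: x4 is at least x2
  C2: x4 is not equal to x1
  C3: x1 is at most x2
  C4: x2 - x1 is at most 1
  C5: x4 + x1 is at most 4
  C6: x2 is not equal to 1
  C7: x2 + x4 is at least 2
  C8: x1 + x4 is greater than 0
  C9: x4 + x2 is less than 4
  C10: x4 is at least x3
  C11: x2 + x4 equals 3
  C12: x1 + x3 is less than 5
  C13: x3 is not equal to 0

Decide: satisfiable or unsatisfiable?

Setting (x1, x2, x3, x4) = (0, 0, 2, 3) satisfies everything: constraint 4: x2 - x1 = 0; constraint 5: x4 + x1 = 3, and the others follow.

Satisfiable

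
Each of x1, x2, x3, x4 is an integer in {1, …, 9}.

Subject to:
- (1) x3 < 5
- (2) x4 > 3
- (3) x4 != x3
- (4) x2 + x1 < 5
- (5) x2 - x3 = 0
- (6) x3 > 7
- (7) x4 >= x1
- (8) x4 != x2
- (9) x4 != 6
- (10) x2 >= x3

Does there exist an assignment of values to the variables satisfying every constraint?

From constraint 6: x3 ≥ 8. From constraint 1: x3 ≤ 4. But 4 < 8, so no value of x3 works.

Unsatisfiable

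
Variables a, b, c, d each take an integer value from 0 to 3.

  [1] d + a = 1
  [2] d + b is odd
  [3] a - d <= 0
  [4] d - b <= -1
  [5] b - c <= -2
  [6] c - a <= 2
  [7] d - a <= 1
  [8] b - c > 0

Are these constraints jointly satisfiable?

Unsatisfiable

Constraints 3, 4, 5, and 6 give d − a ≥ 0, a − c ≥ -2, c − b ≥ 2, b − d ≥ 1.
Adding all 4 inequalities: the left sides telescope to 0, and the right sides sum to 0 + (-2) + 2 + 1 = 1. So 0 ≥ 1, which is false.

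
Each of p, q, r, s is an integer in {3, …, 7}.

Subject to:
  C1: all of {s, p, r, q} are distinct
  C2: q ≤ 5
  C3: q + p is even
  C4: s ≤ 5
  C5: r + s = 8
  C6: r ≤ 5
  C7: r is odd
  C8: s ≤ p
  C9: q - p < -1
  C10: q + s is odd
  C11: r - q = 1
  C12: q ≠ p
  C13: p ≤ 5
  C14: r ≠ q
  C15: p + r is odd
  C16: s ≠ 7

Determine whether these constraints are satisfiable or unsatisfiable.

Constraints 2, 4, 6, and 13 confine each of s, p, r, q to the 3 values {3, …, 5} (the domain already gives each ≥ 3).
Constraint 1 requires all 4 of them to be distinct, but only 3 values are available — impossible by the pigeonhole principle.

Unsatisfiable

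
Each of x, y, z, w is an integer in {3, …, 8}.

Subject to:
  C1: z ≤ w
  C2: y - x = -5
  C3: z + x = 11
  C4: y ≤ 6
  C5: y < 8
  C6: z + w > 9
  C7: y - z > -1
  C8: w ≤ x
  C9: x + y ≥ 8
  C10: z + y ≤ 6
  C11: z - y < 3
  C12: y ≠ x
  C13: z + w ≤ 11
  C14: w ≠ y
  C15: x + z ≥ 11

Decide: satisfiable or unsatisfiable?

One satisfying assignment is x = 8, y = 3, z = 3, w = 8.
For the less obvious constraints — constraint 2: y - x = -5; constraint 3: z + x = 11 — and the others hold by inspection.

Satisfiable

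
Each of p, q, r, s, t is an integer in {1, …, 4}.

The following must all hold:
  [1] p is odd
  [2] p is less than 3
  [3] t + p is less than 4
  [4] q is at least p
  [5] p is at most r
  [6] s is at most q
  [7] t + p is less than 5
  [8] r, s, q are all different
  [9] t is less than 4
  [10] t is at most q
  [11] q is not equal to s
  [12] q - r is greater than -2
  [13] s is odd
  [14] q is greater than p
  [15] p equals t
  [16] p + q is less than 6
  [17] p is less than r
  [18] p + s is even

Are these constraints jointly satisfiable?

Satisfiable

Try p = 1, q = 4, r = 3, s = 1, t = 1.
Check constraint 3: t + p = 2; constraint 7: t + p = 2. The remaining constraints are straightforward to verify.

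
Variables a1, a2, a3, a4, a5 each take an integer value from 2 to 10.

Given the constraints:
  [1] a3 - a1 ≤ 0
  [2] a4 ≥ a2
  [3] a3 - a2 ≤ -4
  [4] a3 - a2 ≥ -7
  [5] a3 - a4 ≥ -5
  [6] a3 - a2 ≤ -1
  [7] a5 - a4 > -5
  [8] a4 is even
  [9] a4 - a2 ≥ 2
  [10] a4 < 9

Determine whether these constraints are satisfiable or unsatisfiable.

Unsatisfiable

Constraints 3, 5, and 9 give a3 − a4 ≥ -5, a4 − a2 ≥ 2, a2 − a3 ≥ 4.
Adding all 3 inequalities: the left sides telescope to 0, and the right sides sum to (-5) + 2 + 4 = 1. So 0 ≥ 1, which is false.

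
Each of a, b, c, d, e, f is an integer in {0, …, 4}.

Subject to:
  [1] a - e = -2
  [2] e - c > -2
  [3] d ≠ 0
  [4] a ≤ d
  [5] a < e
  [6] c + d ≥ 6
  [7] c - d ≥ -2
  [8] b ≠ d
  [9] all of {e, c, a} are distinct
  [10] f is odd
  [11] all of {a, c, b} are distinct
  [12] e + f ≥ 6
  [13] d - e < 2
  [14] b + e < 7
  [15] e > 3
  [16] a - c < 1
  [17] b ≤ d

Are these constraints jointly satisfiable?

The assignment a = 2, b = 1, c = 3, d = 4, e = 4, f = 3 works:
  constraint 1 holds since a - e = -2.
  constraint 2 holds since e - c = 1.
The rest check out directly.

Satisfiable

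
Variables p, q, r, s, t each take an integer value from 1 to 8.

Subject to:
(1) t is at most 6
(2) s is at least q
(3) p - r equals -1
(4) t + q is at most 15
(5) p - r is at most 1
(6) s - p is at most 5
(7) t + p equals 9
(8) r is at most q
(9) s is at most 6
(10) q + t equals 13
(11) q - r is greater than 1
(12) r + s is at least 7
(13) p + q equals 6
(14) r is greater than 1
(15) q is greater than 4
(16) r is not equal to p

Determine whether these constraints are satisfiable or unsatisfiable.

Unsatisfiable

From constraints 2 and 9: q ≤ s ≤ 6. From constraint 1: t ≤ 6. Hence q + t ≤ 12. But constraint 10 requires q + t = 13, and 13 > 12. Contradiction.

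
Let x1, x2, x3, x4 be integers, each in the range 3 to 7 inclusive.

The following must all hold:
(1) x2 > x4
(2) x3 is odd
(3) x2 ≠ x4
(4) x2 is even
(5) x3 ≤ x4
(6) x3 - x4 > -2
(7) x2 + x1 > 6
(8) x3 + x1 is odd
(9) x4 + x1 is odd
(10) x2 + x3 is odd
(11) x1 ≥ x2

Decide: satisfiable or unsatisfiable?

Satisfiable

Try x1 = 4, x2 = 4, x3 = 3, x4 = 3.
Check constraint 6: x3 - x4 = 0; constraint 7: x2 + x1 = 8. The remaining constraints are straightforward to verify.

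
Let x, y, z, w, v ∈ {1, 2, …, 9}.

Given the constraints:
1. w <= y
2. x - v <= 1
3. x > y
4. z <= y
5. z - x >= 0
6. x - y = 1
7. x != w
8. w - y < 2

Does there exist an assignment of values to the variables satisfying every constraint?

Unsatisfiable

Constraints 3, 4, and 5 give y < x, x ≤ z, z ≤ y. Chaining: y < x ≤ z ≤ y, which forces y < y — impossible.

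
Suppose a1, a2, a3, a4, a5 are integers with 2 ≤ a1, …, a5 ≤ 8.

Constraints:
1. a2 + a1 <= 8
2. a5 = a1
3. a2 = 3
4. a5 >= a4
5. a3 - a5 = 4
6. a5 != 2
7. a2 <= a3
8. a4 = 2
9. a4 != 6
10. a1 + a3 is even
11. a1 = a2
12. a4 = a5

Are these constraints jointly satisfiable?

Constraint 8 fixes a4 = 2 and constraint 3 fixes a2 = 3. Constraints 2, 11, and 12 give a4 = a5 = a1 = a2, so a4 = a2. But 2 ≠ 3 — contradiction.

Unsatisfiable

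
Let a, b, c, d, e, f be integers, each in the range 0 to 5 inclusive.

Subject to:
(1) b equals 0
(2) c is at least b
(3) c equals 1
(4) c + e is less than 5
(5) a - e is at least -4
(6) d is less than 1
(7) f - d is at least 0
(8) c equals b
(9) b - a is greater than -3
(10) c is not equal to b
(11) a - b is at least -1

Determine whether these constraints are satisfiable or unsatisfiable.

Unsatisfiable

Constraint 3 fixes c = 1 and constraint 1 fixes b = 0, but constraint 8 requires c = b. Since 1 ≠ 0, contradiction.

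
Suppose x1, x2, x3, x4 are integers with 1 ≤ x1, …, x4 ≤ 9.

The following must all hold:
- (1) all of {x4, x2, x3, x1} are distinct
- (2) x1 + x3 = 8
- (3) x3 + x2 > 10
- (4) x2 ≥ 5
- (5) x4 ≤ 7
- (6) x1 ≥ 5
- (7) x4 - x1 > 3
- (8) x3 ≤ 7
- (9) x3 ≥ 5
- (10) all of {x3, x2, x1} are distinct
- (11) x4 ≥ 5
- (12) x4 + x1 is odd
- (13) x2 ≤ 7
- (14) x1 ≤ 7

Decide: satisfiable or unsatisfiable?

Constraints 4, 5, 6, 8, 9, 11, 13, and 14 confine each of x4, x2, x3, x1 to the 3 values {5, …, 7}.
Constraint 1 requires all 4 of them to be distinct, but only 3 values are available — impossible by the pigeonhole principle.

Unsatisfiable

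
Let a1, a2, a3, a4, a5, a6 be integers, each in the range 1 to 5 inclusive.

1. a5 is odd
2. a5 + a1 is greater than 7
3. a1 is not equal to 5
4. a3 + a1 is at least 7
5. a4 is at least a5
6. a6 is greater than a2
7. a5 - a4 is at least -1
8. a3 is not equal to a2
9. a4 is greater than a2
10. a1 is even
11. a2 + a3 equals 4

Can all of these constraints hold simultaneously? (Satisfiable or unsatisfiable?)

Satisfiable

One satisfying assignment is a1 = 4, a2 = 1, a3 = 3, a4 = 5, a5 = 5, a6 = 3.
For the less obvious constraints — constraint 2: a5 + a1 = 9; constraint 4: a3 + a1 = 7; constraint 7: a5 - a4 = 0 — and the others hold by inspection.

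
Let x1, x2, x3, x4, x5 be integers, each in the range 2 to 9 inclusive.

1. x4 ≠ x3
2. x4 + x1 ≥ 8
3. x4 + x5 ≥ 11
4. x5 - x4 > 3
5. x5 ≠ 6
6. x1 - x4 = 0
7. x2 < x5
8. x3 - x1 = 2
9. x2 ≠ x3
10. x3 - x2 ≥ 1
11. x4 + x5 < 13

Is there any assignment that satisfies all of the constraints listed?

The assignment x1 = 4, x2 = 4, x3 = 6, x4 = 4, x5 = 8 works:
  constraint 2 holds since x4 + x1 = 8.
  constraint 3 holds since x4 + x5 = 12.
  constraint 4 holds since x5 - x4 = 4.
The rest check out directly.

Satisfiable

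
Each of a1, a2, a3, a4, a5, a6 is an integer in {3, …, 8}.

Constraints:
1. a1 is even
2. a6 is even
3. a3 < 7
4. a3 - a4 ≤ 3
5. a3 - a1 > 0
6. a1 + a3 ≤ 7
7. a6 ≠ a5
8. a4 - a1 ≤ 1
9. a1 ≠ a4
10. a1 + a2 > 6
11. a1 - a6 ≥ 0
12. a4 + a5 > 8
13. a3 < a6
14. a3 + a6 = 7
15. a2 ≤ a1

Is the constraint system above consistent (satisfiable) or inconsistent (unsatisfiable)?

Constraints 5, 11, and 13 give a3 < a6, a6 ≤ a1, a1 < a3. Chaining: a3 < a6 ≤ a1 < a3, which forces a3 < a3 — impossible.

Unsatisfiable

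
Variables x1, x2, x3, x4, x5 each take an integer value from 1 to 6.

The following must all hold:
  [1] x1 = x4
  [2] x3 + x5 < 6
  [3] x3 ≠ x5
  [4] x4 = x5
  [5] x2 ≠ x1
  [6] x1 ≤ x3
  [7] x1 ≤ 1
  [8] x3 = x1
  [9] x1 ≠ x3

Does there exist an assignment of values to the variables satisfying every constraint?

Unsatisfiable

From constraints 1, 4, and 8, x3 = x1 = x4 = x5, so x3 = x5. But constraint 3 says x3 ≠ x5. Contradiction.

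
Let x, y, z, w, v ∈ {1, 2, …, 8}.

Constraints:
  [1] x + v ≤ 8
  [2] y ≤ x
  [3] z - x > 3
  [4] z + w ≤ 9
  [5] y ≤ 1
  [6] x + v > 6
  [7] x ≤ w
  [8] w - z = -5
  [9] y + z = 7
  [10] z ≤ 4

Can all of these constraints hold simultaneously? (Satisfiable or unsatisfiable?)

Unsatisfiable

From constraint 5: y ≤ 1. From constraint 10: z ≤ 4. Hence y + z ≤ 5. But constraint 9 requires y + z = 7, and 7 > 5. Contradiction.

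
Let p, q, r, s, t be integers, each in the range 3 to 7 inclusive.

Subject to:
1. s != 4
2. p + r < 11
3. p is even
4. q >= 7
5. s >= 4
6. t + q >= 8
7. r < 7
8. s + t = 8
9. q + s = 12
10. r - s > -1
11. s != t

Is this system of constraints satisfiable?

The assignment p = 4, q = 7, r = 5, s = 5, t = 3 works:
  constraint 2 holds since p + r = 9.
  constraint 6 holds since t + q = 10.
The rest check out directly.

Satisfiable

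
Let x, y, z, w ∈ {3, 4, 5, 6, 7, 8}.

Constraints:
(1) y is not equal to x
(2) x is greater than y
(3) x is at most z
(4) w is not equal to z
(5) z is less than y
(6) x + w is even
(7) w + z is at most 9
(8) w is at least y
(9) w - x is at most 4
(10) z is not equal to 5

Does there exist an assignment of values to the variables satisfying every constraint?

Unsatisfiable

Constraints 2, 3, and 5 give x ≤ z, z < y, y < x. Chaining: x ≤ z < y < x, which forces x < x — impossible.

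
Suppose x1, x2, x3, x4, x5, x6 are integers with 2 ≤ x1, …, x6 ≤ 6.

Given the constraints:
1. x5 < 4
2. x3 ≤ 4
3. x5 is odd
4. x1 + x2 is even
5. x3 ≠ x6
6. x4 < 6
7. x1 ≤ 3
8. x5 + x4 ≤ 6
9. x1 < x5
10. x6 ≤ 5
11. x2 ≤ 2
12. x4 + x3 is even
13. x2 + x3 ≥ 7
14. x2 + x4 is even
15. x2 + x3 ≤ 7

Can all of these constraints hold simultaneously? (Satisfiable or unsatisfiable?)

Unsatisfiable

From constraint 11: x2 ≤ 2. From constraint 2: x3 ≤ 4. Hence x2 + x3 ≤ 6. But constraint 13 requires x2 + x3 ≥ 7, and 7 > 6. Contradiction.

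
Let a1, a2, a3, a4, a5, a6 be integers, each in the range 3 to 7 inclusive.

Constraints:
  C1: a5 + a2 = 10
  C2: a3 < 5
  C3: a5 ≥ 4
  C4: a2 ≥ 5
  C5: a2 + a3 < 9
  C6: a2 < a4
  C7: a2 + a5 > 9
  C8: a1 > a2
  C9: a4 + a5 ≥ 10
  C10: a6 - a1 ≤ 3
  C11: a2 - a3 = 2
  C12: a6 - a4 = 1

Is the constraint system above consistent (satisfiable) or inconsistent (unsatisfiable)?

The assignment a1 = 6, a2 = 5, a3 = 3, a4 = 6, a5 = 5, a6 = 7 works:
  constraint 1 holds since a5 + a2 = 10.
  constraint 5 holds since a2 + a3 = 8.
The rest check out directly.

Satisfiable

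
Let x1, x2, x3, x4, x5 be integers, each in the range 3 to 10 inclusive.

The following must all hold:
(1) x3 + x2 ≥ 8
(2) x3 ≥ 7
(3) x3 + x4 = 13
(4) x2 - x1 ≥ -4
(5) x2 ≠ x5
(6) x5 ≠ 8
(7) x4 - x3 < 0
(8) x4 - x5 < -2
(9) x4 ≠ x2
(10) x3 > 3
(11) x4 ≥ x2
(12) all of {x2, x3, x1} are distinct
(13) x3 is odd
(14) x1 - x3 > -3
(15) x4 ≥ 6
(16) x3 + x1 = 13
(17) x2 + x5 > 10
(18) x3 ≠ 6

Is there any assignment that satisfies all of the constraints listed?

Satisfiable

Try x1 = 6, x2 = 3, x3 = 7, x4 = 6, x5 = 9.
Check constraint 1: x3 + x2 = 10; constraint 3: x3 + x4 = 13. The remaining constraints are straightforward to verify.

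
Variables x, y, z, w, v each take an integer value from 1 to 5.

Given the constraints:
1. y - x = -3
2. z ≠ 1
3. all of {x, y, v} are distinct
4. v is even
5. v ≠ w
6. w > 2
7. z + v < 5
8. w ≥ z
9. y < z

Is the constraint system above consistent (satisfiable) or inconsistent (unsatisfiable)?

One satisfying assignment is x = 4, y = 1, z = 2, w = 5, v = 2.
For the less obvious constraints — constraint 1: y - x = -3; constraint 3: values 4, 1, 2 are distinct; constraint 7: z + v = 4 — and the others hold by inspection.

Satisfiable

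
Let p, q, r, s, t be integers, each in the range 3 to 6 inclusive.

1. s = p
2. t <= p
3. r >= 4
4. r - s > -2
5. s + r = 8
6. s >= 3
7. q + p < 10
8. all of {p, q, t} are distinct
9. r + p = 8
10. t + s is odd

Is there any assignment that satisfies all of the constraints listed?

The assignment p = 4, q = 5, r = 4, s = 4, t = 3 works:
  constraint 4 holds since r - s = 0.
  constraint 5 holds since s + r = 8.
  constraint 7 holds since q + p = 9.
The rest check out directly.

Satisfiable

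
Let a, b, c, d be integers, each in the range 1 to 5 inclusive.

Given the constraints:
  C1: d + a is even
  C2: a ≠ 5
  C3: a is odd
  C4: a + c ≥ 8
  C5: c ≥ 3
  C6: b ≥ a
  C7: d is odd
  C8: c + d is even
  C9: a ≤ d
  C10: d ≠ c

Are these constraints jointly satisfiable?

Satisfiable

One satisfying assignment is a = 3, b = 5, c = 5, d = 3.
For the less obvious constraints — constraint 1: d + a = 6 is even; constraint 3: a = 3 is odd; constraint 4: a + c = 8 — and the others hold by inspection.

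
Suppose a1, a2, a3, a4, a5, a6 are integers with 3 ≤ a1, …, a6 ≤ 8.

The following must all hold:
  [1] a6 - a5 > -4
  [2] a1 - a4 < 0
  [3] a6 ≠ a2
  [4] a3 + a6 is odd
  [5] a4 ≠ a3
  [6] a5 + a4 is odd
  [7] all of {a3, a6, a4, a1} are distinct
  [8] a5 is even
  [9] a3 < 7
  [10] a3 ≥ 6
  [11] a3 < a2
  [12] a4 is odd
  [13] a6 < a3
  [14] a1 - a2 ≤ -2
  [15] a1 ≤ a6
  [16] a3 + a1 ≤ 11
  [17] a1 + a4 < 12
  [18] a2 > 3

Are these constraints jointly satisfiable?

Satisfiable

The assignment a1 = 4, a2 = 8, a3 = 6, a4 = 7, a5 = 8, a6 = 5 works:
  constraint 1 holds since a6 - a5 = -3.
  constraint 2 holds since a1 - a4 = -3.
  constraint 14 holds since a1 - a2 = -4.
The rest check out directly.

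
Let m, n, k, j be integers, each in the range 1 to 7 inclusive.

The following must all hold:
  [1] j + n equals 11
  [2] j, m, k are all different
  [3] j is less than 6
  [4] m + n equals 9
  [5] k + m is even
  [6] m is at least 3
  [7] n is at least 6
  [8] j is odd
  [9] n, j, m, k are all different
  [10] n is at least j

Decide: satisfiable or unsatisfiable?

Satisfiable

Setting (m, n, k, j) = (3, 6, 7, 5) satisfies everything: constraint 1: j + n = 11; constraint 4: m + n = 9, and the others follow.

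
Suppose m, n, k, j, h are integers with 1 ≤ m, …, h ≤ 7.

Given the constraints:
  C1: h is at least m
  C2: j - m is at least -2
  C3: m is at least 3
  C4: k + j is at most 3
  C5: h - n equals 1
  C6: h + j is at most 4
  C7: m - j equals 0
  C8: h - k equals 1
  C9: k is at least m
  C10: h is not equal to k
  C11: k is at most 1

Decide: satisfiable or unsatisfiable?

Unsatisfiable

From constraint 3: m ≥ 3. From constraints 9 and 11: m ≤ k and k ≤ 1, so m ≤ 1. But 1 < 3, so no value of m works.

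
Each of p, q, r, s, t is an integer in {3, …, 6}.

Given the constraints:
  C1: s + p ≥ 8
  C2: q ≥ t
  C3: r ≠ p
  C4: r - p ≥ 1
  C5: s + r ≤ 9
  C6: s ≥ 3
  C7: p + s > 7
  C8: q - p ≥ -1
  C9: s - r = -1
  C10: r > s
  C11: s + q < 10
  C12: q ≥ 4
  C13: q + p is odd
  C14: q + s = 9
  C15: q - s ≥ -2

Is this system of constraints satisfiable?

Try p = 4, q = 5, r = 5, s = 4, t = 4.
Check constraint 1: s + p = 8; constraint 4: r - p = 1. The remaining constraints are straightforward to verify.

Satisfiable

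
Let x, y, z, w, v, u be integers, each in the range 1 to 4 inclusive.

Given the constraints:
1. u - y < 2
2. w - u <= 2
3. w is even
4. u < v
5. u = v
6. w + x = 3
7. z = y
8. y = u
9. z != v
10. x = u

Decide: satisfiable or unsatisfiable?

Unsatisfiable

From constraints 5, 7, and 8, z = y = u = v, so z = v. But constraint 9 says z ≠ v. Contradiction.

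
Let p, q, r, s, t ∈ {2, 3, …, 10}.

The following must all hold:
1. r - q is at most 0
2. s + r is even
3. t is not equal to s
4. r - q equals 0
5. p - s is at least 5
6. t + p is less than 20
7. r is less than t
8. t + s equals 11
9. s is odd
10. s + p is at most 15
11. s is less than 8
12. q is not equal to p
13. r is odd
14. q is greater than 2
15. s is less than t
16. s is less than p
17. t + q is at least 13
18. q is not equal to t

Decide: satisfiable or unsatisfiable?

Satisfiable

The assignment p = 10, q = 5, r = 5, s = 3, t = 8 works:
  constraint 1 holds since r - q = 0.
  constraint 4 holds since r - q = 0.
  constraint 5 holds since p - s = 7.
The rest check out directly.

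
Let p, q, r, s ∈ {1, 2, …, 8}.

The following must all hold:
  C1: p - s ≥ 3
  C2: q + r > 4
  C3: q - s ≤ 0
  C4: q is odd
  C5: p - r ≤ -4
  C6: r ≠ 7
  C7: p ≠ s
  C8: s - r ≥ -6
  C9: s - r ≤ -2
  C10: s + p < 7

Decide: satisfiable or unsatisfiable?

Unsatisfiable

Constraints 1, 5, and 8 give s − r ≥ -6, r − p ≥ 4, p − s ≥ 3.
Adding all 3 inequalities: the left sides telescope to 0, and the right sides sum to (-6) + 4 + 3 = 1. So 0 ≥ 1, which is false.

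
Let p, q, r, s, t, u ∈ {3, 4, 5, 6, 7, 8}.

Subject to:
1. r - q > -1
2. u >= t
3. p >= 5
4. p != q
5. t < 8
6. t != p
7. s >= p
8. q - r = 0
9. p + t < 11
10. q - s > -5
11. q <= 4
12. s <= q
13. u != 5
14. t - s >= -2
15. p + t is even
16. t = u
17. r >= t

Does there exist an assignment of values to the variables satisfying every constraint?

Unsatisfiable

From constraints 3 and 7: s ≥ p and p ≥ 5, so s ≥ 5. From constraints 11 and 12: s ≤ q and q ≤ 4, so s ≤ 4. But 4 < 5, so no value of s works.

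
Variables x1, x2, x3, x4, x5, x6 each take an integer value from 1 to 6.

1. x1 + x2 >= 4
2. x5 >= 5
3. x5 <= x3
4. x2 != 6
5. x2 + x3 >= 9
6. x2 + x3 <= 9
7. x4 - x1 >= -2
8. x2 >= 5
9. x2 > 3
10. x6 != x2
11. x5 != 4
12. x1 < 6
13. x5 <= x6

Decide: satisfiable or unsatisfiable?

From constraint 8: x2 ≥ 5. From constraints 2 and 3: x3 ≥ x5 ≥ 5. Hence x2 + x3 ≥ 10. But constraint 6 requires x2 + x3 ≤ 9, and 9 < 10. Contradiction.

Unsatisfiable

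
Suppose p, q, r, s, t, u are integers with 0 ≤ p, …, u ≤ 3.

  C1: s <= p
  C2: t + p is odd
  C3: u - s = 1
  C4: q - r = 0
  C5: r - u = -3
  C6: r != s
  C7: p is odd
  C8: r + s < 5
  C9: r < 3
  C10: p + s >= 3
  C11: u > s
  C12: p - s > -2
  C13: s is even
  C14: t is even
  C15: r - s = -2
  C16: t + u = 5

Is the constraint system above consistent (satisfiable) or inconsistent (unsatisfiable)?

Setting (p, q, r, s, t, u) = (3, 0, 0, 2, 2, 3) satisfies everything: constraint 3: u - s = 1; constraint 4: q - r = 0; constraint 5: r - u = -3, and the others follow.

Satisfiable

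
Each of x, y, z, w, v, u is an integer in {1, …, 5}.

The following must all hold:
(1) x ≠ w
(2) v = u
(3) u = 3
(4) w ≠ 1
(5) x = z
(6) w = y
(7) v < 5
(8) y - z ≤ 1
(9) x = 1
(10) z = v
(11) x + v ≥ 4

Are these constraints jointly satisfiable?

Unsatisfiable

Constraint 9 fixes x = 1 and constraint 3 fixes u = 3. Constraints 2, 5, and 10 give x = z = v = u, so x = u. But 1 ≠ 3 — contradiction.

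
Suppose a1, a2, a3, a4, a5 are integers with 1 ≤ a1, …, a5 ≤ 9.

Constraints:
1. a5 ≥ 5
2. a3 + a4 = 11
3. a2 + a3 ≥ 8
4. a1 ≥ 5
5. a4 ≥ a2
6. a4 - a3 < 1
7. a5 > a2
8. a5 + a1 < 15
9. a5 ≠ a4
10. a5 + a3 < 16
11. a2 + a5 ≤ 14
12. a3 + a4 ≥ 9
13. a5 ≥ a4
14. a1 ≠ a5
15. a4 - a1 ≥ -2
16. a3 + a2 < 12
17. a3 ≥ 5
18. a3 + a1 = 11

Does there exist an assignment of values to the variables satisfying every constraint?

Satisfiable

Take a1 = 5, a2 = 4, a3 = 6, a4 = 5, a5 = 9. Then constraint 2: a3 + a4 = 11; constraint 3: a2 + a3 = 10, and every other listed constraint is also met.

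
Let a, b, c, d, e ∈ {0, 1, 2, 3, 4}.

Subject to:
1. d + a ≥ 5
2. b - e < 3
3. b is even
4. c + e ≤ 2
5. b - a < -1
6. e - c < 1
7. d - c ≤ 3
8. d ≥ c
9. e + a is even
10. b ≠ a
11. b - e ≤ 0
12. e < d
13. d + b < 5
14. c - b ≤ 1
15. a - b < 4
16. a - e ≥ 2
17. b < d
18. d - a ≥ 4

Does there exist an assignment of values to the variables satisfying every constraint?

Unsatisfiable

Constraints 7, 11, 14, 16, and 18 give a − e ≥ 2, e − b ≥ 0, b − c ≥ -1, c − d ≥ -3, d − a ≥ 4.
Adding all 5 inequalities: the left sides telescope to 0, and the right sides sum to 2 + 0 + (-1) + (-3) + 4 = 2. So 0 ≥ 2, which is false.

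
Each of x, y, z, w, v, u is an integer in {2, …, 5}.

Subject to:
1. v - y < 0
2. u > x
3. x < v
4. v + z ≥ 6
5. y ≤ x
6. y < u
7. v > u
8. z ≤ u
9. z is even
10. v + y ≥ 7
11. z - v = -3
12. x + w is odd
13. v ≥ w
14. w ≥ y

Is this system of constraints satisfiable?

Constraints 1, 2, 5, and 7 give u < v, v < y, y ≤ x, x < u. Chaining: u < v < y ≤ x < u, which forces u < u — impossible.

Unsatisfiable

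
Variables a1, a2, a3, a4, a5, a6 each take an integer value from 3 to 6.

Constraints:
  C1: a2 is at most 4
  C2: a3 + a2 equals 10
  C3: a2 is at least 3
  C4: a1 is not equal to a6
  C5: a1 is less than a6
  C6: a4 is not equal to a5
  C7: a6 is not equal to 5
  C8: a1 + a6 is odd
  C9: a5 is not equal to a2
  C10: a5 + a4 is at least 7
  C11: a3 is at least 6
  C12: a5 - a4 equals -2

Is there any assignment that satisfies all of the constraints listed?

One satisfying assignment is a1 = 3, a2 = 4, a3 = 6, a4 = 5, a5 = 3, a6 = 6.
For the less obvious constraints — constraint 2: a3 + a2 = 10; constraint 10: a5 + a4 = 8; constraint 12: a5 - a4 = -2 — and the others hold by inspection.

Satisfiable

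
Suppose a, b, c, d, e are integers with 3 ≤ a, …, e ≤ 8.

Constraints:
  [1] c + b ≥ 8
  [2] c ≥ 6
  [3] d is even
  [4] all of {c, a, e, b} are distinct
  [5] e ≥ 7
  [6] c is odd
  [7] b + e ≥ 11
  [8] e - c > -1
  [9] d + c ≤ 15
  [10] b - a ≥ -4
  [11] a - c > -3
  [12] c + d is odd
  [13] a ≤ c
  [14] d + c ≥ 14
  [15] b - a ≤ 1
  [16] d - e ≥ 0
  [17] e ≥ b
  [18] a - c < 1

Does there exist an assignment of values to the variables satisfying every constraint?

Satisfiable

The assignment a = 5, b = 3, c = 7, d = 8, e = 8 works:
  constraint 1 holds since c + b = 10.
  constraint 7 holds since b + e = 11.
  constraint 8 holds since e - c = 1.
The rest check out directly.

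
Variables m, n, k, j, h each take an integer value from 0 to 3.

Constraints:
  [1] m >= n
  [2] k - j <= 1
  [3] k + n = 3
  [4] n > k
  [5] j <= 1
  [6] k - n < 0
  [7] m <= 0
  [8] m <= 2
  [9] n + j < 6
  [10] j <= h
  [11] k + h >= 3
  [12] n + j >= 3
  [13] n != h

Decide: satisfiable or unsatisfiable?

From constraints 1 and 7: n ≤ m ≤ 0. From constraint 5: j ≤ 1. Hence n + j ≤ 1. But constraint 12 requires n + j ≥ 3, and 3 > 1. Contradiction.

Unsatisfiable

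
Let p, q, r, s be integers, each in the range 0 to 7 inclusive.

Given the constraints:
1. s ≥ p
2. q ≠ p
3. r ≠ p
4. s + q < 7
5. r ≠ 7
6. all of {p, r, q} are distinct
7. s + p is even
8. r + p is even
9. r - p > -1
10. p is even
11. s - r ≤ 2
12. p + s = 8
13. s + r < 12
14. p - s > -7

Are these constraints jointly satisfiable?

Satisfiable

Try p = 2, q = 0, r = 4, s = 6.
Check constraint 4: s + q = 6; constraint 9: r - p = 2. The remaining constraints are straightforward to verify.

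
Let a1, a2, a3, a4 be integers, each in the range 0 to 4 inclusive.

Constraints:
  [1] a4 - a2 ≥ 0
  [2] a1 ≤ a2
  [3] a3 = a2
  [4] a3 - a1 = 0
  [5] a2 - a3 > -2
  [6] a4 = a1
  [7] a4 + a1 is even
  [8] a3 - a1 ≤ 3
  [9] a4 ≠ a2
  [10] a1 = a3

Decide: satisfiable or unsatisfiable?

Unsatisfiable

From constraints 3, 6, and 10, a4 = a1 = a3 = a2, so a4 = a2. But constraint 9 says a4 ≠ a2. Contradiction.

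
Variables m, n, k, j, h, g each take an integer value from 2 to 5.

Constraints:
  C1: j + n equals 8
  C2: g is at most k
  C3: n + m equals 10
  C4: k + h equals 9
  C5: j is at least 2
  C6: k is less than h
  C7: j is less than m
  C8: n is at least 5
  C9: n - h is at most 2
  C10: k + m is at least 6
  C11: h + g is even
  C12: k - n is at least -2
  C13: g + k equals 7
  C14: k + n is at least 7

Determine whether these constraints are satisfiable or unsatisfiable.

Satisfiable

Setting (m, n, k, j, h, g) = (5, 5, 4, 3, 5, 3) satisfies everything: constraint 1: j + n = 8; constraint 3: n + m = 10, and the others follow.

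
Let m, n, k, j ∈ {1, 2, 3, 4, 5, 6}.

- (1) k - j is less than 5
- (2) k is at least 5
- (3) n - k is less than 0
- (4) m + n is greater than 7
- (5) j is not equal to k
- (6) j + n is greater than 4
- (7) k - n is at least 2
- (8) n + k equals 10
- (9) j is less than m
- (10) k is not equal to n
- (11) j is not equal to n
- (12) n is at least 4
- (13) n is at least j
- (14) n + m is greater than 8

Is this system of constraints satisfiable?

One satisfying assignment is m = 6, n = 4, k = 6, j = 2.
For the less obvious constraints — constraint 1: k - j = 4; constraint 3: n - k = -2; constraint 4: m + n = 10 — and the others hold by inspection.

Satisfiable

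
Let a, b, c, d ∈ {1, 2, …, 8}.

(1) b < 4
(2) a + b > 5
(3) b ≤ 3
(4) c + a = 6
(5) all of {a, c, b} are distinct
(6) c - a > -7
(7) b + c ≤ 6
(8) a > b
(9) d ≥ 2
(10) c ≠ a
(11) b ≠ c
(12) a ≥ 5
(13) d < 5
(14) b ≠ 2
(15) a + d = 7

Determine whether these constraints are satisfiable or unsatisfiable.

Satisfiable

One satisfying assignment is a = 5, b = 3, c = 1, d = 2.
For the less obvious constraints — constraint 2: a + b = 8; constraint 4: c + a = 6; constraint 6: c - a = -4 — and the others hold by inspection.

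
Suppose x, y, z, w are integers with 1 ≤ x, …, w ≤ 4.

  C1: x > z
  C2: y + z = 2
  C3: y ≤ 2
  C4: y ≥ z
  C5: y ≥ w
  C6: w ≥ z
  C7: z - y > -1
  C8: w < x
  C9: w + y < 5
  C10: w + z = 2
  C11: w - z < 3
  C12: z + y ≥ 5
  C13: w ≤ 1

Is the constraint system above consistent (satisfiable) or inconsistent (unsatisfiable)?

Unsatisfiable

From constraints 6 and 13: z ≤ w ≤ 1. From constraint 3: y ≤ 2. Hence z + y ≤ 3. But constraint 12 requires z + y ≥ 5, and 5 > 3. Contradiction.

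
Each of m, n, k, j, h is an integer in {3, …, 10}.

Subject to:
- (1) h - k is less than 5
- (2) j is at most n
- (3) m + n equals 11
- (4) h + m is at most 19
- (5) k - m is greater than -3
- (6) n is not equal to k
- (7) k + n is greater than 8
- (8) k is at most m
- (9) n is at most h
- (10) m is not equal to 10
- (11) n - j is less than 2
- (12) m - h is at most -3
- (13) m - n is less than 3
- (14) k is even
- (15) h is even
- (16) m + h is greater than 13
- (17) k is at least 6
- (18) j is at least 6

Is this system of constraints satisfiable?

From constraints 8 and 17: m ≥ k ≥ 6. From constraints 2 and 18: n ≥ j ≥ 6. Hence m + n ≥ 12. But constraint 3 requires m + n = 11, and 11 < 12. Contradiction.

Unsatisfiable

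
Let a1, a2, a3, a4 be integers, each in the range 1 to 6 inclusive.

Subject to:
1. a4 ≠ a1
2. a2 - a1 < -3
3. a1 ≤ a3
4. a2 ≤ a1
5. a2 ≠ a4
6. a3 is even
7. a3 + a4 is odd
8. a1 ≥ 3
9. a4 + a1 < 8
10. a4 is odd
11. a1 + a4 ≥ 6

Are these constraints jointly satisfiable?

The assignment a1 = 6, a2 = 2, a3 = 6, a4 = 1 works:
  constraint 2 holds since a2 - a1 = -4.
  constraint 9 holds since a4 + a1 = 7.
  constraint 11 holds since a1 + a4 = 7.
The rest check out directly.

Satisfiable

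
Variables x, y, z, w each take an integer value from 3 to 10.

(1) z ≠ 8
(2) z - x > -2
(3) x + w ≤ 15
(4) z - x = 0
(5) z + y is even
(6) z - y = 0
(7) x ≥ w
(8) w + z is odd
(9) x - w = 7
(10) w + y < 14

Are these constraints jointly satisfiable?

Setting (x, y, z, w) = (10, 10, 10, 3) satisfies everything: constraint 2: z - x = 0; constraint 3: x + w = 13, and the others follow.

Satisfiable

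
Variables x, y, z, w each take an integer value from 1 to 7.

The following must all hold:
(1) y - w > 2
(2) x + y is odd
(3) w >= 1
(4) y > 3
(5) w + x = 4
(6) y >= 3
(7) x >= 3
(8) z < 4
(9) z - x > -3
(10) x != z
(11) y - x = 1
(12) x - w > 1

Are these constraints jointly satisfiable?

Satisfiable

One satisfying assignment is x = 3, y = 4, z = 1, w = 1.
For the less obvious constraints — constraint 1: y - w = 3; constraint 5: w + x = 4 — and the others hold by inspection.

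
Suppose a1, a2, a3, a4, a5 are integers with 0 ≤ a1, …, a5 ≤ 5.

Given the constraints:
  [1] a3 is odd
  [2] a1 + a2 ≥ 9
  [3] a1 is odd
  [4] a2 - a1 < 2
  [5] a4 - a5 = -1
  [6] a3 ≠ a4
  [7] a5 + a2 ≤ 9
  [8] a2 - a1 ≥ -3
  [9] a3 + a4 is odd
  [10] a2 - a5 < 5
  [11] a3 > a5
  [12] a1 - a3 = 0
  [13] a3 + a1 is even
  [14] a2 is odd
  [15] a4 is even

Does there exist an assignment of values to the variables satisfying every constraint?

Satisfiable

One satisfying assignment is a1 = 5, a2 = 5, a3 = 5, a4 = 2, a5 = 3.
For the less obvious constraints — constraint 2: a1 + a2 = 10; constraint 4: a2 - a1 = 0; constraint 5: a4 - a5 = -1 — and the others hold by inspection.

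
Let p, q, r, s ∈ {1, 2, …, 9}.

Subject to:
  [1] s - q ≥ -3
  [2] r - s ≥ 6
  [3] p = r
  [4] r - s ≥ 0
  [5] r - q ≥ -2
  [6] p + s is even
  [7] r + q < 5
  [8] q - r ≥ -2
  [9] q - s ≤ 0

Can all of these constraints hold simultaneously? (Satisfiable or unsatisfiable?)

Unsatisfiable

Constraints 1, 2, and 8 give r − s ≥ 6, s − q ≥ -3, q − r ≥ -2.
Adding all 3 inequalities: the left sides telescope to 0, and the right sides sum to 6 + (-3) + (-2) = 1. So 0 ≥ 1, which is false.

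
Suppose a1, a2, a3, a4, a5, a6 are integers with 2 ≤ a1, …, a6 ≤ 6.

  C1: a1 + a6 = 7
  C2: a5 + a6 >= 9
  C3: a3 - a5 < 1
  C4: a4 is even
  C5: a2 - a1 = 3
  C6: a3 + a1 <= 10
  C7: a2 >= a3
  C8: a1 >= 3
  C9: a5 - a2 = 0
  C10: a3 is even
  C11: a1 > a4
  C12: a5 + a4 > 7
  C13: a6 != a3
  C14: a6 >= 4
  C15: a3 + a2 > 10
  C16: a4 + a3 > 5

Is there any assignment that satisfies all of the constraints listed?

Satisfiable

The assignment a1 = 3, a2 = 6, a3 = 6, a4 = 2, a5 = 6, a6 = 4 works:
  constraint 1 holds since a1 + a6 = 7.
  constraint 2 holds since a5 + a6 = 10.
  constraint 3 holds since a3 - a5 = 0.
The rest check out directly.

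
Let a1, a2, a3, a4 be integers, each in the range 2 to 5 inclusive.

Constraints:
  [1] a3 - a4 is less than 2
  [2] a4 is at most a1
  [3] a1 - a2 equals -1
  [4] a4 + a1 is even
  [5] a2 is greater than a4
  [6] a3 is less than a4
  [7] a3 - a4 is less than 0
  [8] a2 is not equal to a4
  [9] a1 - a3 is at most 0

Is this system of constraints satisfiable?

Constraints 2, 7, and 9 give a3 < a4, a4 ≤ a1, a1 ≤ a3. Chaining: a3 < a4 ≤ a1 ≤ a3, which forces a3 < a3 — impossible.

Unsatisfiable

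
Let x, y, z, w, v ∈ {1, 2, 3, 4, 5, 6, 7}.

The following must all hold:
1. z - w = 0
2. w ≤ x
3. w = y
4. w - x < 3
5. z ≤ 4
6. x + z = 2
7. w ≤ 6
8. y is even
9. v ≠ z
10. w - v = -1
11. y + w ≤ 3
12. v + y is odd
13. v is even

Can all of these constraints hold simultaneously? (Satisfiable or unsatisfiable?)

Constraint 13 makes v even and constraint 8 makes y even, so v + y must be even. Constraint 12 says v + y is odd — contradiction.

Unsatisfiable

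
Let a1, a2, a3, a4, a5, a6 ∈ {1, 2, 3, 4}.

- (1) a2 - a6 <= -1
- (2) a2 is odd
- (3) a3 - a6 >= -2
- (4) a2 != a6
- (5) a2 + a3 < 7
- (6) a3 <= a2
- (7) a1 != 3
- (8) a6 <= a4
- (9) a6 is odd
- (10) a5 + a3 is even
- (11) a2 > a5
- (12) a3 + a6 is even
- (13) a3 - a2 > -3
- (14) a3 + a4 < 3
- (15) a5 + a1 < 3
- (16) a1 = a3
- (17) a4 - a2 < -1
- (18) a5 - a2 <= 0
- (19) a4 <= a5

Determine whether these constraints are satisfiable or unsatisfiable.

Unsatisfiable

Constraints 1, 8, 11, and 19 give a4 ≤ a5, a5 < a2, a2 < a6, a6 ≤ a4. Chaining: a4 ≤ a5 < a2 < a6 ≤ a4, which forces a4 < a4 — impossible.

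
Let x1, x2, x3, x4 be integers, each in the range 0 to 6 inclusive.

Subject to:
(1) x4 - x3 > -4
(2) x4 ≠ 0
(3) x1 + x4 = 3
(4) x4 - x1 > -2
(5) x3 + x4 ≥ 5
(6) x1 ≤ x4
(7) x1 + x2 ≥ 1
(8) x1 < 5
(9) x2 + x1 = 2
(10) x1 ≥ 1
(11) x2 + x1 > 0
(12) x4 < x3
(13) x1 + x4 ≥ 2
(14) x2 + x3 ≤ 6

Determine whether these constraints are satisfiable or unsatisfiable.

Satisfiable

Setting (x1, x2, x3, x4) = (1, 1, 4, 2) satisfies everything: constraint 1: x4 - x3 = -2; constraint 3: x1 + x4 = 3; constraint 4: x4 - x1 = 1, and the others follow.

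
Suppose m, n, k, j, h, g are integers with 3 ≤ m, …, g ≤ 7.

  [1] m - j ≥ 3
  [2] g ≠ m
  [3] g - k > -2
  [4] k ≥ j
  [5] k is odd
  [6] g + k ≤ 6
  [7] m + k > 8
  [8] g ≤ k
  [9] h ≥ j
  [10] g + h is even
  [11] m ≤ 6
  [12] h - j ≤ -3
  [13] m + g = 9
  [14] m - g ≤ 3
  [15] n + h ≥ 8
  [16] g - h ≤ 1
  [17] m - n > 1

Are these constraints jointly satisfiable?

Unsatisfiable

Constraints 1, 12, 14, and 16 give j − h ≥ 3, h − g ≥ -1, g − m ≥ -3, m − j ≥ 3.
Adding all 4 inequalities: the left sides telescope to 0, and the right sides sum to 3 + (-1) + (-3) + 3 = 2. So 0 ≥ 2, which is false.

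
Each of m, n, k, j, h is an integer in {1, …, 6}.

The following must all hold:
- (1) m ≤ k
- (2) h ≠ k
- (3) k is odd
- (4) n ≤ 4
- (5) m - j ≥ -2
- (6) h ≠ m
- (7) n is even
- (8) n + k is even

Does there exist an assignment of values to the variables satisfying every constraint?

Constraint 7 makes n even and constraint 3 makes k odd, so n + k must be odd. Constraint 8 says n + k is even — contradiction.

Unsatisfiable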